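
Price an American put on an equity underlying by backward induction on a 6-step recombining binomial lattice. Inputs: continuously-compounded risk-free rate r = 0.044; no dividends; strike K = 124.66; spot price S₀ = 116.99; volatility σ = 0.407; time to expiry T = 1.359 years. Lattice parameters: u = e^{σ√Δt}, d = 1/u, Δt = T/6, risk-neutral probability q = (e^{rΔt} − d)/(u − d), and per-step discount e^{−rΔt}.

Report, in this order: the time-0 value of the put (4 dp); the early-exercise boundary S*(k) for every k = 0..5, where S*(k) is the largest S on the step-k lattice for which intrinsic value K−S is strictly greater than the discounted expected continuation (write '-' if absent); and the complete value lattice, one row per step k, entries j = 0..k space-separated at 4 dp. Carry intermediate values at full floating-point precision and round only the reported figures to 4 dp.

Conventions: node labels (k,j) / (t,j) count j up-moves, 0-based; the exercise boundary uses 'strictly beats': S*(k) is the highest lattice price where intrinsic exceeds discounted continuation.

price = 23.4619
boundary = - - - 65.4306 79.4152 96.3887
tree:
23.4619
33.2466 13.2438
45.3980 20.6432 5.4223
59.2294 31.2105 9.5094 1.0624
70.7514 45.2448 16.5034 2.0533 0.0000
80.2444 59.2294 28.2713 3.9684 0.0000 0.0000
88.0657 70.7514 45.2448 7.6700 0.0000 0.0000 0.0000

Δt=0.22650, u=1.21373, d=0.82391, q=0.47742, disc=e^(-rΔt)=0.99008
k=6 terminal: V=max(K-S,0) → 88.0657 70.7514 45.2448 7.6700 0.0000 0.0000 0.0000
k=5: j=0 S=44.4156 intr=80.2444 cont=79.0082 V=80.2444[EX]; j=1 S=65.4306 intr=59.2294 cont=57.9932 V=59.2294[EX]; j=2 S=96.3887 intr=28.2713 cont=27.0351 V=28.2713[EX]; j=3 S=141.9944 intr=0.0000 cont=3.9684 V=3.9684[hold]; j=4 S=209.1783 intr=0.0000 cont=0.0000 V=0.0000[hold]; j=5 S=308.1498 intr=0.0000 cont=0.0000 V=0.0000[hold]  S*(5)=96.3887
k=4: j=0 S=53.9086 intr=70.7514 cont=69.5152 V=70.7514[EX]; j=1 S=79.4152 intr=45.2448 cont=44.0086 V=45.2448[EX]; j=2 S=116.9900 intr=7.6700 cont=16.5034 V=16.5034[hold]; j=3 S=172.3431 intr=0.0000 cont=2.0533 V=2.0533[hold]; j=4 S=253.8863 intr=0.0000 cont=0.0000 V=0.0000[hold]  S*(4)=79.4152
k=3: j=0 S=65.4306 intr=59.2294 cont=57.9932 V=59.2294[EX]; j=1 S=96.3887 intr=28.2713 cont=31.2105 V=31.2105[hold]; j=2 S=141.9944 intr=0.0000 cont=9.5094 V=9.5094[hold]; j=3 S=209.1783 intr=0.0000 cont=1.0624 V=1.0624[hold]  S*(3)=65.4306
k=2: j=0 S=79.4152 intr=45.2448 cont=45.3980 V=45.3980[hold]; j=1 S=116.9900 intr=7.6700 cont=20.6432 V=20.6432[hold]; j=2 S=172.3431 intr=0.0000 cont=5.4223 V=5.4223[hold]  S*(2)=-
k=1: j=0 S=96.3887 intr=28.2713 cont=33.2466 V=33.2466[hold]; j=1 S=141.9944 intr=0.0000 cont=13.2438 V=13.2438[hold]  S*(1)=-
k=0: j=0 S=116.9900 intr=7.6700 cont=23.4619 V=23.4619[hold]  S*(0)=-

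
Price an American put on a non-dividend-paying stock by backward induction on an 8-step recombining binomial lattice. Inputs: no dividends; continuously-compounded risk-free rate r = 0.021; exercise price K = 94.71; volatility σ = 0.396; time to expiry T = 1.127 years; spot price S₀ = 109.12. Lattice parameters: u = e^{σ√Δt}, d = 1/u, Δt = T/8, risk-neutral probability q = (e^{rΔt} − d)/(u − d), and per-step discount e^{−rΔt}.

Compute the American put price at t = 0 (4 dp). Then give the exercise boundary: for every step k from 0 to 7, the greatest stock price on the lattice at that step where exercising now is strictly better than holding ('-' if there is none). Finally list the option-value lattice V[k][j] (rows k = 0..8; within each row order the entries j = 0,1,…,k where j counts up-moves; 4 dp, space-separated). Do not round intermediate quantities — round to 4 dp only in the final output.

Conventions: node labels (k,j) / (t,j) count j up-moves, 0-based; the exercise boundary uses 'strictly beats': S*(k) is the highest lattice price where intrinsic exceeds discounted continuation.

price = 10.3098
boundary = - - - - - 51.8984 60.2149 69.8641
tree:
10.3098
14.6295 5.5585
20.1882 8.5239 2.2874
26.9695 12.7544 3.8608 0.5476
34.7037 18.5158 6.4110 1.0418 0.0000
42.8116 25.8819 10.4195 1.9821 0.0000 0.0000
49.9795 34.4951 16.4415 3.7710 0.0000 0.0000 0.0000
56.1574 42.8116 24.8459 7.1747 0.0000 0.0000 0.0000 0.0000
61.4820 49.9795 34.4951 13.6504 0.0000 0.0000 0.0000 0.0000 0.0000

Δt=0.14088, u=1.16025, d=0.86189, q=0.47284, disc=e^(-rΔt)=0.99705
k=8 terminal: V=max(K-S,0) → 61.4820 49.9795 34.4951 13.6504 0.0000 0.0000 0.0000 0.0000 0.0000
k=7: j=0 S=38.5526 intr=56.1574 cont=55.8776 V=56.1574[EX]; j=1 S=51.8984 intr=42.8116 cont=42.5318 V=42.8116[EX]; j=2 S=69.8641 intr=24.8459 cont=24.5661 V=24.8459[EX]; j=3 S=94.0490 intr=0.6610 cont=7.1747 V=7.1747[hold]; j=4 S=126.6060 intr=0.0000 cont=0.0000 V=0.0000[hold]; j=5 S=170.4333 intr=0.0000 cont=0.0000 V=0.0000[hold]; j=6 S=229.4323 intr=0.0000 cont=0.0000 V=0.0000[hold]; j=7 S=308.8550 intr=0.0000 cont=0.0000 V=0.0000[hold]  S*(7)=69.8641
k=6: j=0 S=44.7305 intr=49.9795 cont=49.6997 V=49.9795[EX]; j=1 S=60.2149 intr=34.4951 cont=34.2153 V=34.4951[EX]; j=2 S=81.0596 intr=13.6504 cont=16.4415 V=16.4415[hold]; j=3 S=109.1200 intr=0.0000 cont=3.7710 V=3.7710[hold]; j=4 S=146.8941 intr=0.0000 cont=0.0000 V=0.0000[hold]; j=5 S=197.7445 intr=0.0000 cont=0.0000 V=0.0000[hold]; j=6 S=266.1979 intr=0.0000 cont=0.0000 V=0.0000[hold]  S*(6)=60.2149
k=5: j=0 S=51.8984 intr=42.8116 cont=42.5318 V=42.8116[EX]; j=1 S=69.8641 intr=24.8459 cont=25.8819 V=25.8819[hold]; j=2 S=94.0490 intr=0.6610 cont=10.4195 V=10.4195[hold]; j=3 S=126.6060 intr=0.0000 cont=1.9821 V=1.9821[hold]; j=4 S=170.4333 intr=0.0000 cont=0.0000 V=0.0000[hold]; j=5 S=229.4323 intr=0.0000 cont=0.0000 V=0.0000[hold]  S*(5)=51.8984
k=4: j=0 S=60.2149 intr=34.4951 cont=34.7037 V=34.7037[hold]; j=1 S=81.0596 intr=13.6504 cont=18.5158 V=18.5158[hold]; j=2 S=109.1200 intr=0.0000 cont=6.4110 V=6.4110[hold]; j=3 S=146.8941 intr=0.0000 cont=1.0418 V=1.0418[hold]; j=4 S=197.7445 intr=0.0000 cont=0.0000 V=0.0000[hold]  S*(4)=-
k=3: j=0 S=69.8641 intr=24.8459 cont=26.9695 V=26.9695[hold]; j=1 S=94.0490 intr=0.6610 cont=12.7544 V=12.7544[hold]; j=2 S=126.6060 intr=0.0000 cont=3.8608 V=3.8608[hold]; j=3 S=170.4333 intr=0.0000 cont=0.5476 V=0.5476[hold]  S*(3)=-
k=2: j=0 S=81.0596 intr=13.6504 cont=20.1882 V=20.1882[hold]; j=1 S=109.1200 intr=0.0000 cont=8.5239 V=8.5239[hold]; j=2 S=146.8941 intr=0.0000 cont=2.2874 V=2.2874[hold]  S*(2)=-
k=1: j=0 S=94.0490 intr=0.6610 cont=14.6295 V=14.6295[hold]; j=1 S=126.6060 intr=0.0000 cont=5.5585 V=5.5585[hold]  S*(1)=-
k=0: j=0 S=109.1200 intr=0.0000 cont=10.3098 V=10.3098[hold]  S*(0)=-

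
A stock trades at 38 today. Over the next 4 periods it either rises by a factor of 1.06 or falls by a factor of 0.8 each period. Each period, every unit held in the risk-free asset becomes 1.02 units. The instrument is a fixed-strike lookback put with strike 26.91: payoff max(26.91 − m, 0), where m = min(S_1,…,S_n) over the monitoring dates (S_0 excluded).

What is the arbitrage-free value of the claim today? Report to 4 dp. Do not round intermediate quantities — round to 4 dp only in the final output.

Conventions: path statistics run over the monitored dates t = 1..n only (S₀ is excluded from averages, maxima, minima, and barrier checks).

Under the martingale measure an up-move has probability p* = 0.8462; value the claim as the probability-weighted average of per-path payoffs, discounted 4 periods at R = 1.02.
Enumerate all 2^4 = 16 price paths (U = up ×1.06, D = down ×0.8); each path with k up-moves has probability p*^k·(1−p*)^(4−k).
DDDD: m=15.5648, payoff=11.3452, prob=0.000560
UDDD: m=20.6234, payoff=6.2866, prob=0.003081
DUDD: m=20.6234, payoff=6.2866, prob=0.003081
UUDD: m=27.3260, payoff=0.0000, prob=0.016946
DDUD: m=20.6234, payoff=6.2866, prob=0.003081
UDUD: m=27.3260, payoff=0.0000, prob=0.016946
DUUD: m=27.3260, payoff=0.0000, prob=0.016946
UUUD: m=36.2069, payoff=0.0000, prob=0.093204
DDDU: m=19.4560, payoff=7.4540, prob=0.003081
UDDU: m=25.7792, payoff=1.1308, prob=0.016946
DUDU: m=25.7792, payoff=1.1308, prob=0.016946
UUDU: m=34.1574, payoff=0.0000, prob=0.093204
DDUU: m=24.3200, payoff=2.5900, prob=0.016946
UDUU: m=32.2240, payoff=0.0000, prob=0.093204
DUUU: m=30.4000, payoff=0.0000, prob=0.093204
UUUU: m=40.2800, payoff=0.0000, prob=0.512622
Price = Σ prob·payoff / R^4 = 0.169648 / 1.082432 = 0.1567

price = 0.1567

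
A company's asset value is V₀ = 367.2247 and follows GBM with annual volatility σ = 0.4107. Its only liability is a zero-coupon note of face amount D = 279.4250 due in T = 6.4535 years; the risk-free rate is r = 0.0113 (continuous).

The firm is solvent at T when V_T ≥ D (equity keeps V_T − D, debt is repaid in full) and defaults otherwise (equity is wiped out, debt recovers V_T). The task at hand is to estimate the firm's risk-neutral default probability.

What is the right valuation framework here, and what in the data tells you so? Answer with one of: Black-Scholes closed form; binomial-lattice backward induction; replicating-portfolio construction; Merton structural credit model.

Key observation: the question is about default risk generated by asset-value dynamics against a debt face of 279.4250 — the structural framework prices exactly that.

framework: Merton structural credit model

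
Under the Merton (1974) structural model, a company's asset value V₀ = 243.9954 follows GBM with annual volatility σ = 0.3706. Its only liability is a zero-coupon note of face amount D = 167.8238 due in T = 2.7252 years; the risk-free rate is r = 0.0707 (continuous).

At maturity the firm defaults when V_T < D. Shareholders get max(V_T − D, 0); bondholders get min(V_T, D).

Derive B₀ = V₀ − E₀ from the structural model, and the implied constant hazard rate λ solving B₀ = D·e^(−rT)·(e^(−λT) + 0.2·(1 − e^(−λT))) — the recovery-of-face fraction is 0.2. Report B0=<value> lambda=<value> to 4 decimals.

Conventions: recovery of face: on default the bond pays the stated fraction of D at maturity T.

B0=127.9685 lambda=0.0364

Work the structural quantities from V₀ = 243.9954 against face 167.8238:
d₁ = [ln(V₀/D) + (r + σ²/2)T] / (σ√T)
   = [ln(243.9954/167.8238) + (0.0707 + 0.5·0.3706²)·2.7252] / (0.3706·√2.7252)
   = [0.374235 + 0.379817] / 0.611793 = 1.232527
d₂ = d₁ − σ√T = 1.232527 − 0.611793 = 0.620734
N(d₁) = 0.891124,  N(d₂) = 0.732613,  e^(−rT) = 0.824753
E₀ = V₀·N(d₁) − D·e^(−rT)·N(d₂)
   = 243.9954·0.891124 − 167.8238·0.824753·0.732613 = 116.026908
B₀ = V₀ − E₀ = 243.9954 − 116.026908 = 127.968492
e^(−λT) = (B₀·e^(rT)/D − 0.2)/(1 − 0.2) = (127.9685·1.212485/167.8238 − 0.2)/0.8 = 0.90567514
λ = −ln(0.90567514)/2.7252 = 0.036355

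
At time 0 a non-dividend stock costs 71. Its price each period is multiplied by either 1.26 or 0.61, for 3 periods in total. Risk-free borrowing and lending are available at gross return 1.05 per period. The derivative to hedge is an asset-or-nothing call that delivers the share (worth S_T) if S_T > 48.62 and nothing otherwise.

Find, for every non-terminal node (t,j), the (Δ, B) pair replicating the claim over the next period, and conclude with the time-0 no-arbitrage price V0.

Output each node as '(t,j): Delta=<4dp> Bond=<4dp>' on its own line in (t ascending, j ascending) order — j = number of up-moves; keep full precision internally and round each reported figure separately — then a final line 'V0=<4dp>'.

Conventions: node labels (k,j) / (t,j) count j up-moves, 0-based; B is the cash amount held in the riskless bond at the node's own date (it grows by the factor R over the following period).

Under the risk-neutral measure, an up-move has probability p* = (R−d)/(u−d) = 0.6769 and values discount at R = 1.05.
Terminal payoffs: V(3,0)=0.0000, V(3,1)=0.0000, V(3,2)=68.7590, V(3,3)=142.0267
  t=2,j=0: stock 26.4191 → up 33.2881 (V=0.0000), down 16.1157 (V=0.0000). Price 0.0000; hedge Δ=0.0000, bond B=0.0000.
  t=2,j=1: stock 54.5706 → up 68.7590 (V=68.7590), down 33.2881 (V=0.0000). Price 44.3281; hedge Δ=1.9385, bond B=-61.4549.
  t=2,j=2: stock 112.7196 → up 142.0267 (V=142.0267), down 68.7590 (V=68.7590). Price 112.7196; hedge Δ=1.0000, bond B=0.0000.
  t=1,j=0: stock 43.3100 → up 54.5706 (V=44.3281), down 26.4191 (V=0.0000). Price 28.5778; hedge Δ=1.5746, bond B=-39.6193.
  t=1,j=1: stock 89.4600 → up 112.7196 (V=112.7196), down 54.5706 (V=44.3281). Price 86.3085; hedge Δ=1.1761, bond B=-18.9092.
  t=0,j=0: stock 71.0000 → up 89.4600 (V=86.3085), down 43.3100 (V=28.5778). Price 64.4353; hedge Δ=1.2509, bond B=-24.3811.
Sanity check at the root: Δ(0,0)·S0 + B(0,0) reproduces V0 = 64.4353.

(0,0): Delta=1.2509 Bond=-24.3811
(1,0): Delta=1.5746 Bond=-39.6193
(1,1): Delta=1.1761 Bond=-18.9092
(2,0): Delta=0.0000 Bond=0.0000
(2,1): Delta=1.9385 Bond=-61.4549
(2,2): Delta=1.0000 Bond=0.0000
V0=64.4353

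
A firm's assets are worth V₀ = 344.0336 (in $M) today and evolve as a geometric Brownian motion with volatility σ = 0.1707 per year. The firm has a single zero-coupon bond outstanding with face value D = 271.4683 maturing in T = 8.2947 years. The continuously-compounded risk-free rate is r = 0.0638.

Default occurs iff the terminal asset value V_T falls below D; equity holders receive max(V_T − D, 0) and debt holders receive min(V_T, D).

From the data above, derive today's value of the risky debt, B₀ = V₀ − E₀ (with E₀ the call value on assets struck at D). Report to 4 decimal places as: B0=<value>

B0=157.0247

Apply the equity-as-call identities (strike 271.4683, horizon 8.2947 years):
d₁ = [ln(V₀/D) + (r + σ²/2)T] / (σ√T)
   = [ln(344.0336/271.4683) + (0.0638 + 0.5·0.1707²)·8.2947] / (0.1707·√8.2947)
   = [0.236894 + 0.650049] / 0.491625 = 1.804106
d₂ = d₁ − σ√T = 1.804106 − 0.491625 = 1.312481
N(d₁) = 0.964393,  N(d₂) = 0.905321,  e^(−rT) = 0.589075
E₀ = V₀·N(d₁) − D·e^(−rT)·N(d₂)
   = 344.0336·0.964393 − 271.4683·0.589075·0.905321 = 187.008900
B₀ = V₀ − E₀ = 344.0336 − 187.008900 = 157.024700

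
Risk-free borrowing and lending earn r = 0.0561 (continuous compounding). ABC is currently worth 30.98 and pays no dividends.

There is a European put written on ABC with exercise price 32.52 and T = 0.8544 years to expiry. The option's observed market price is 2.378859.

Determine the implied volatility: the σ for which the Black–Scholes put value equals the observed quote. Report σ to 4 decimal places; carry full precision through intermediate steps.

sigma = 0.2077

At σ = 0.2077 the Black–Scholes value reproduces the quote:
σ√T = 0.2077·√0.8544 = 0.191985
d₁ = (ln(S/K) + (r+σ²/2)T) / (σ√T) = (ln(30.98/32.52) + (0.0561+0.2077²/2)·0.8544) / 0.191985 = (-0.048513 + 0.066361) / 0.191985 = 0.092963
d₂ = d₁ − σ√T = 0.092963 − 0.191985 = -0.099022
e^{−rT} = 0.953199
N(−d₁) = 0.462966,  N(−d₂) = 0.539440
V = K·e^{−rT}·N(−d₂) − S·N(−d₁) = 16.721560 − 14.342701 = 2.378859 (the observed quote) — the price is monotone increasing in volatility, hence this σ is the only solution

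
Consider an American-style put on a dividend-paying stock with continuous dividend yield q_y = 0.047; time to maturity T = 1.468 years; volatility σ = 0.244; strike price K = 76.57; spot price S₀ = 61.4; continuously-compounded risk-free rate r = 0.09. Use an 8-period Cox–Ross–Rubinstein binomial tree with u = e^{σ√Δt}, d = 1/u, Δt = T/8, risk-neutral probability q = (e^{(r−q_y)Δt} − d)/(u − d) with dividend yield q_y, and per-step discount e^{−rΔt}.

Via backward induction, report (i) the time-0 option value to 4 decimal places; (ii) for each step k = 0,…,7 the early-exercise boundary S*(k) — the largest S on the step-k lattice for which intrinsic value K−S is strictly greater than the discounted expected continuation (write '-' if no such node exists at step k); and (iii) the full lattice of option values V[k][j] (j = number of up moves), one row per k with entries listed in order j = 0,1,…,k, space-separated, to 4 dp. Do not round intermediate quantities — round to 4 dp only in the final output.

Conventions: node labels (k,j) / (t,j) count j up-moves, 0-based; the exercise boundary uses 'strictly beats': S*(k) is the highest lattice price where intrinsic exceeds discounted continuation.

params: Δt=0.18350 u=1.11018 d=0.90075 q=0.51172 e^(-rΔt)=0.98362
t_8 payoffs: 49.9614 43.7749 36.1501 26.7525 15.1700 0.8945 0.0000 0.0000 0.0000
t_7: node(7,0) S=29.5403 payoff=47.0297 vs cont=46.0292 → 47.0297 [stop]  node(7,1) S=36.4084 payoff=40.1616 vs cont=39.2201 → 40.1616 [stop]  node(7,2) S=44.8733 payoff=31.6967 vs cont=30.8278 → 31.6967 [stop]  node(7,3) S=55.3064 payoff=21.2636 vs cont=20.4844 → 21.2636 [stop]  node(7,4) S=68.1650 payoff=8.4050 vs cont=7.7361 → 8.4050 [stop]  node(7,5) S=84.0134 payoff=0.0000 vs cont=0.4296 → 0.4296 [wait]  node(7,6) S=103.5464 payoff=0.0000 vs cont=0.0000 → 0.0000 [wait]  node(7,7) S=127.6209 payoff=0.0000 vs cont=0.0000 → 0.0000 [wait]  ⇒ S*(7)=68.1650
t_6: node(6,0) S=32.7951 payoff=43.7749 vs cont=42.8024 → 43.7749 [stop]  node(6,1) S=40.4199 payoff=36.1501 vs cont=35.2431 → 36.1501 [stop]  node(6,2) S=49.8175 payoff=26.7525 vs cont=25.9262 → 26.7525 [stop]  node(6,3) S=61.4000 payoff=15.1700 vs cont=14.4431 → 15.1700 [stop]  node(6,4) S=75.6755 payoff=0.8945 vs cont=4.2530 → 4.2530 [wait]  node(6,5) S=93.2700 payoff=0.0000 vs cont=0.2063 → 0.2063 [wait]  node(6,6) S=114.9551 payoff=0.0000 vs cont=0.0000 → 0.0000 [wait]  ⇒ S*(6)=61.4000
t_5: node(5,0) S=36.4084 payoff=40.1616 vs cont=39.2201 → 40.1616 [stop]  node(5,1) S=44.8733 payoff=31.6967 vs cont=30.8278 → 31.6967 [stop]  node(5,2) S=55.3064 payoff=21.2636 vs cont=20.4844 → 21.2636 [stop]  node(5,3) S=68.1650 payoff=8.4050 vs cont=9.4266 → 9.4266 [wait]  node(5,4) S=84.0134 payoff=0.0000 vs cont=2.1465 → 2.1465 [wait]  node(5,5) S=103.5464 payoff=0.0000 vs cont=0.0991 → 0.0991 [wait]  ⇒ S*(5)=55.3064
t_4: node(4,0) S=40.4199 payoff=36.1501 vs cont=35.2431 → 36.1501 [stop]  node(4,1) S=49.8175 payoff=26.7525 vs cont=25.9262 → 26.7525 [stop]  node(4,2) S=61.4000 payoff=15.1700 vs cont=14.9573 → 15.1700 [stop]  node(4,3) S=75.6755 payoff=0.8945 vs cont=5.6079 → 5.6079 [wait]  node(4,4) S=93.2700 payoff=0.0000 vs cont=1.0808 → 1.0808 [wait]  ⇒ S*(4)=61.4000
t_3: node(3,0) S=44.8733 payoff=31.6967 vs cont=30.8278 → 31.6967 [stop]  node(3,1) S=55.3064 payoff=21.2636 vs cont=20.4844 → 21.2636 [stop]  node(3,2) S=68.1650 payoff=8.4050 vs cont=10.1085 → 10.1085 [wait]  node(3,3) S=84.0134 payoff=0.0000 vs cont=3.2374 → 3.2374 [wait]  ⇒ S*(3)=55.3064
t_2: node(2,0) S=49.8175 payoff=26.7525 vs cont=25.9262 → 26.7525 [stop]  node(2,1) S=61.4000 payoff=15.1700 vs cont=15.3006 → 15.3006 [wait]  node(2,2) S=75.6755 payoff=0.8945 vs cont=6.4844 → 6.4844 [wait]  ⇒ S*(2)=49.8175
t_1: node(1,0) S=55.3064 payoff=21.2636 vs cont=20.5501 → 21.2636 [stop]  node(1,1) S=68.1650 payoff=8.4050 vs cont=10.6125 → 10.6125 [wait]  ⇒ S*(1)=55.3064
t_0: node(0,0) S=61.4000 payoff=15.1700 vs cont=15.5542 → 15.5542 [wait]  ⇒ S*(0)=-

price = 15.5542
boundary = - 55.3064 49.8175 55.3064 61.4000 55.3064 61.4000 68.1650
tree:
15.5542
21.2636 10.6125
26.7525 15.3006 6.4844
31.6967 21.2636 10.1085 3.2374
36.1501 26.7525 15.1700 5.6079 1.0808
40.1616 31.6967 21.2636 9.4266 2.1465 0.0991
43.7749 36.1501 26.7525 15.1700 4.2530 0.2063 0.0000
47.0297 40.1616 31.6967 21.2636 8.4050 0.4296 0.0000 0.0000
49.9614 43.7749 36.1501 26.7525 15.1700 0.8945 0.0000 0.0000 0.0000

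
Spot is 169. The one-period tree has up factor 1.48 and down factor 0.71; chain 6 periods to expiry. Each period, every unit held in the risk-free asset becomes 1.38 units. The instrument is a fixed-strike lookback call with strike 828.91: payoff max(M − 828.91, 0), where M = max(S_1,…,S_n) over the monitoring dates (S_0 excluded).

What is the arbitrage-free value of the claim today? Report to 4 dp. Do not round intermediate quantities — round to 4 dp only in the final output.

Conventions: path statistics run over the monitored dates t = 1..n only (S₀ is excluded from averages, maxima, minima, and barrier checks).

Set p* = 0.8701 (from d < R < u); the path-dependent value is the discounted p*-expectation over all price paths.
Enumerate all 2^6 = 64 price paths (U = up ×1.48, D = down ×0.71); each path with k up-moves has probability p*^k·(1−p*)^(6−k).
DDDDDD: M=119.9900, payoff=0.0000, prob=0.000005
UDDDDD: M=250.1200, payoff=0.0000, prob=0.000032
DUDDDD: M=177.5852, payoff=0.0000, prob=0.000032
UUDDDD: M=370.1776, payoff=0.0000, prob=0.000215
DDUDDD: M=126.0855, payoff=0.0000, prob=0.000032
UDUDDD: M=262.8261, payoff=0.0000, prob=0.000215
DUUDDD: M=262.8261, payoff=0.0000, prob=0.000215
UUUDDD: M=547.8628, payoff=0.0000, prob=0.001443
DDDUDD: M=119.9900, payoff=0.0000, prob=0.000032
UDDUDD: M=250.1200, payoff=0.0000, prob=0.000215
DUDUDD: M=186.6065, payoff=0.0000, prob=0.000215
UUDUDD: M=388.9826, payoff=0.0000, prob=0.001443
DDUUDD: M=186.6065, payoff=0.0000, prob=0.000215
UDUUDD: M=388.9826, payoff=0.0000, prob=0.001443
DUUUDD: M=388.9826, payoff=0.0000, prob=0.001443
UUUUDD: M=810.8370, payoff=0.0000, prob=0.009668
DDDDUD: M=119.9900, payoff=0.0000, prob=0.000032
UDDDUD: M=250.1200, payoff=0.0000, prob=0.000215
DUDDUD: M=177.5852, payoff=0.0000, prob=0.000215
UUDDUD: M=370.1776, payoff=0.0000, prob=0.001443
DDUDUD: M=132.4906, payoff=0.0000, prob=0.000215
UDUDUD: M=276.1777, payoff=0.0000, prob=0.001443
DUUDUD: M=276.1777, payoff=0.0000, prob=0.001443
UUUDUD: M=575.6943, payoff=0.0000, prob=0.009668
DDDUUD: M=132.4906, payoff=0.0000, prob=0.000215
UDDUUD: M=276.1777, payoff=0.0000, prob=0.001443
DUDUUD: M=276.1777, payoff=0.0000, prob=0.001443
UUDUUD: M=575.6943, payoff=0.0000, prob=0.009668
DDUUUD: M=276.1777, payoff=0.0000, prob=0.001443
UDUUUD: M=575.6943, payoff=0.0000, prob=0.009668
DUUUUD: M=575.6943, payoff=0.0000, prob=0.009668
UUUUUD: M=1200.0388, payoff=371.1288, prob=0.064778
DDDDDU: M=119.9900, payoff=0.0000, prob=0.000032
UDDDDU: M=250.1200, payoff=0.0000, prob=0.000215
DUDDDU: M=177.5852, payoff=0.0000, prob=0.000215
UUDDDU: M=370.1776, payoff=0.0000, prob=0.001443
DDUDDU: M=126.0855, payoff=0.0000, prob=0.000215
UDUDDU: M=262.8261, payoff=0.0000, prob=0.001443
DUUDDU: M=262.8261, payoff=0.0000, prob=0.001443
UUUDDU: M=547.8628, payoff=0.0000, prob=0.009668
DDDUDU: M=119.9900, payoff=0.0000, prob=0.000215
UDDUDU: M=250.1200, payoff=0.0000, prob=0.001443
DUDUDU: M=196.0861, payoff=0.0000, prob=0.001443
UUDUDU: M=408.7429, payoff=0.0000, prob=0.009668
DDUUDU: M=196.0861, payoff=0.0000, prob=0.001443
UDUUDU: M=408.7429, payoff=0.0000, prob=0.009668
DUUUDU: M=408.7429, payoff=0.0000, prob=0.009668
UUUUDU: M=852.0275, payoff=23.1175, prob=0.064778
DDDDUU: M=119.9900, payoff=0.0000, prob=0.000215
UDDDUU: M=250.1200, payoff=0.0000, prob=0.001443
DUDDUU: M=196.0861, payoff=0.0000, prob=0.001443
UUDDUU: M=408.7429, payoff=0.0000, prob=0.009668
DDUDUU: M=196.0861, payoff=0.0000, prob=0.001443
UDUDUU: M=408.7429, payoff=0.0000, prob=0.009668
DUUDUU: M=408.7429, payoff=0.0000, prob=0.009668
UUUDUU: M=852.0275, payoff=23.1175, prob=0.064778
DDDUUU: M=196.0861, payoff=0.0000, prob=0.001443
UDDUUU: M=408.7429, payoff=0.0000, prob=0.009668
DUDUUU: M=408.7429, payoff=0.0000, prob=0.009668
UUDUUU: M=852.0275, payoff=23.1175, prob=0.064778
DDUUUU: M=408.7429, payoff=0.0000, prob=0.009668
UDUUUU: M=852.0275, payoff=23.1175, prob=0.064778
DUUUUU: M=852.0275, payoff=23.1175, prob=0.064778
UUUUUU: M=1776.0574, payoff=947.1474, prob=0.434015
Price = Σ prob·payoff / R^6 = 442.604591 / 6.906762 = 64.0828

price = 64.0828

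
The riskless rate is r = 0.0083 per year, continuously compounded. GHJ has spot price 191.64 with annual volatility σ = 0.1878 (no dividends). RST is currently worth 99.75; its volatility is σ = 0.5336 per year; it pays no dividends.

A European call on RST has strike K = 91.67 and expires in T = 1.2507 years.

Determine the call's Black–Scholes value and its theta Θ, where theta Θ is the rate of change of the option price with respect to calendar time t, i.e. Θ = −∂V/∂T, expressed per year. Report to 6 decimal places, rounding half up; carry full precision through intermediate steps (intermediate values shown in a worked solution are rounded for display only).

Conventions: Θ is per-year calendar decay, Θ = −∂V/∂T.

σ√T = 0.5336·√1.2507 = 0.596750
d₁ = (ln(S/K) + (r+σ²/2)T) / (σ√T) = (ln(99.75/91.67) + (0.0083+0.5336²/2)·1.2507) / 0.596750 = (0.084472 + 0.188436) / 0.596750 = 0.457324
d₂ = d₁ − σ√T = 0.457324 − 0.596750 = -0.139426
e^{−rT} = 0.989673
N(d₁) = 0.676281,  N(d₂) = 0.444557
Call price V = S·N(d₁) − K·e^{−rT}·N(d₂) = 67.459013 − 40.331656 = 27.127357
φ(d₁) = (1/√(2π))·e^{−d₁²/2} = 0.359331
Θ = −S·φ(d₁)·σ/(2√T) − r·K·e^{−rT}·N(d₂) = −8.551001 − 0.334753 = -8.885754

price = 27.127357
Θ = -8.885754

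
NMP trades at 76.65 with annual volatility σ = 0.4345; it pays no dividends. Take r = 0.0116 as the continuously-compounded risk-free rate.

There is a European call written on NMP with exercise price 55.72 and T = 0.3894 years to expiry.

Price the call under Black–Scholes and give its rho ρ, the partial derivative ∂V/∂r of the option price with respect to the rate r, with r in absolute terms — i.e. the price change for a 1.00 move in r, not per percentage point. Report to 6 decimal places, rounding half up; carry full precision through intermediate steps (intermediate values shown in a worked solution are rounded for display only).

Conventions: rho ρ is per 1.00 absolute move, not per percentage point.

σ√T = 0.4345·√0.3894 = 0.271136
d₁ = (ln(S/K) + (r+σ²/2)T) / (σ√T) = (ln(76.65/55.72) + (0.0116+0.4345²/2)·0.3894) / 0.271136 = (0.318910 + 0.041275) / 0.271136 = 1.328427
d₂ = d₁ − σ√T = 1.328427 − 0.271136 = 1.057291
e^{−rT} = 0.995493
N(d₁) = 0.907982,  N(d₂) = 0.854811
Call price V = S·N(d₁) − K·e^{−rT}·N(d₂) = 69.596784 − 47.415385 = 22.181398
ρ = K·T·e^{−rT}·N(d₂) = 18.463551

price = 22.181398
ρ = 18.463551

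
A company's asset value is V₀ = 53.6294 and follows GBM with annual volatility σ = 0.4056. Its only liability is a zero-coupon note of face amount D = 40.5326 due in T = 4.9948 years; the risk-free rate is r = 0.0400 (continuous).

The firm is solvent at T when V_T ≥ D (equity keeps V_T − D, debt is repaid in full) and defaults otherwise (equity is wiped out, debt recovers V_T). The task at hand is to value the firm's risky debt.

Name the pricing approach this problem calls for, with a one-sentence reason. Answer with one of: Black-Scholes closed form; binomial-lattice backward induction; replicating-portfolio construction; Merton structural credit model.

Key observation: the asked-for credit quantity lives on the firm's capital structure — asset value, asset volatility, debt face 40.5326 — which is the structural model's domain.

framework: Merton structural credit model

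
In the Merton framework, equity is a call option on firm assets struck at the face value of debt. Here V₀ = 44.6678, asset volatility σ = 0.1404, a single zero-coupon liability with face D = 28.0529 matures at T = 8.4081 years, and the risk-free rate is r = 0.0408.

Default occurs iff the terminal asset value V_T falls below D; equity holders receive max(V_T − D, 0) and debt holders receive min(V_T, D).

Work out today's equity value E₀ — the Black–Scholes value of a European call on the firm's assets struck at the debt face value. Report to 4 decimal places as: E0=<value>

E0=24.8669

Apply the equity-as-call identities (strike 28.0529, horizon 8.4081 years):
d₁ = [ln(V₀/D) + (r + σ²/2)T] / (σ√T)
   = [ln(44.6678/28.0529) + (0.0408 + 0.5·0.1404²)·8.4081] / (0.1404·√8.4081)
   = [0.465161 + 0.425921] / 0.407114 = 2.188778
d₂ = d₁ − σ√T = 2.188778 − 0.407114 = 1.781664
N(d₁) = 0.985694,  N(d₂) = 0.962598,  e^(−rT) = 0.709602
E₀ = V₀·N(d₁) − D·e^(−rT)·N(d₂)
   = 44.6678·0.985694 − 28.0529·0.709602·0.962598 = 24.866895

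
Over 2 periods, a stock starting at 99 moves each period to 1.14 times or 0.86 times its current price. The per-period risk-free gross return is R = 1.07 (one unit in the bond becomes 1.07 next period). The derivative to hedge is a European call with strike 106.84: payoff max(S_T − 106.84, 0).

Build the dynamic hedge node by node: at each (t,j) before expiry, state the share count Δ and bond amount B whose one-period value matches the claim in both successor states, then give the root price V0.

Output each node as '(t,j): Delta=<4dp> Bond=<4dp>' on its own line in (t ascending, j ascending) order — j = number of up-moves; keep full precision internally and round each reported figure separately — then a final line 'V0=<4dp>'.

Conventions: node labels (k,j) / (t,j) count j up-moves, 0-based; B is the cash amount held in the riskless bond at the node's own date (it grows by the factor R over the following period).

Arbitrage-free pricing uses the up-move probability p* = (R−d)/(u−d) = 0.7500, discounting each step at R = 1.07.
At maturity the claim pays: V(2,0)=0.0000, V(2,1)=0.0000, V(2,2)=21.8204
  t=1,j=0: stock 85.1400 → up 97.0596 (V=0.0000), down 73.2204 (V=0.0000). Price 0.0000; hedge Δ=0.0000, bond B=0.0000.
  t=1,j=1: stock 112.8600 → up 128.6604 (V=21.8204), down 97.0596 (V=0.0000). Price 15.2947; hedge Δ=0.6905, bond B=-62.6353.
  t=0,j=0: stock 99.0000 → up 112.8600 (V=15.2947), down 85.1400 (V=0.0000). Price 10.7206; hedge Δ=0.5518, bond B=-43.9033.
Sanity check at the root: Δ(0,0)·S0 + B(0,0) reproduces V0 = 10.7206.

(0,0): Delta=0.5518 Bond=-43.9033
(1,0): Delta=0.0000 Bond=0.0000
(1,1): Delta=0.6905 Bond=-62.6353
V0=10.7206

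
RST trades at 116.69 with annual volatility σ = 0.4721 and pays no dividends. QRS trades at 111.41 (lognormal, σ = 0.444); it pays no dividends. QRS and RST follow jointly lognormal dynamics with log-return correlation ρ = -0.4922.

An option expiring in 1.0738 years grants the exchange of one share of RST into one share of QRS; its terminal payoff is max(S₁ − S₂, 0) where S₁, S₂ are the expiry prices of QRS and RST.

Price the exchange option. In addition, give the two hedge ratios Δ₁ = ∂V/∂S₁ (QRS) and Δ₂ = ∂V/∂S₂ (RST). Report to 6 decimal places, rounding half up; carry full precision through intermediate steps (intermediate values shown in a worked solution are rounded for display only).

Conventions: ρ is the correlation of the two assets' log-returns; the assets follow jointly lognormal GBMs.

exchange price = 33.709326
Δ1 = 0.638179
Δ2 = -0.320423

σ_eff = √(σ₁² + σ₂² − 2ρσ₁σ₂) = √(0.444² + 0.4721² − 2·-0.4922·0.444·0.4721) = 0.791427
d₁ = (ln(S₁/S₂) + (q₂ − q₁ + σ_eff²/2)T) / (σ_eff√T) = (ln(111.41/116.69) + (0.0 − 0.0 + 0.313178)·1.0738) / 0.820111 = 0.353595
d₂ = d₁ − σ_eff√T = 0.353595 − 0.820111 = -0.466516
N(d₁) = 0.638179,  N(d₂) = 0.320423
V = S₁·e^{−q₁T}·N(d₁) − S₂·e^{−q₂T}·N(d₂) = 71.099504 − 37.390178 = 33.709326
Key observation: the rate r is irrelevant here: denominating values in RST turns the exchange into a ratio option on S₁/S₂, and discounting at r drops out.
Δ₁ = e^{−q₁T}·N(d₁) = 0.638179;  Δ₂ = −e^{−q₂T}·N(d₂) = -0.320423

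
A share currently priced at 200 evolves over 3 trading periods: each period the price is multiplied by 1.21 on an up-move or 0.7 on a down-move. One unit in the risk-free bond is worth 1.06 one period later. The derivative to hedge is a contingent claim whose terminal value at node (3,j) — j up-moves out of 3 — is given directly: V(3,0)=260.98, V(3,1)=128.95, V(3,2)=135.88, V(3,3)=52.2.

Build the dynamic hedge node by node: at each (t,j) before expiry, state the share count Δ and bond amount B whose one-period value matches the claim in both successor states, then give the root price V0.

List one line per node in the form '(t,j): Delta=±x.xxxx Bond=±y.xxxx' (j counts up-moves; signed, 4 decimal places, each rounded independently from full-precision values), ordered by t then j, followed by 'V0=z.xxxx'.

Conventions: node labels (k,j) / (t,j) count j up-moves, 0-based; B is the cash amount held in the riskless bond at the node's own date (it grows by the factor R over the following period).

Risk-neutral probability p* = (R−d)/(u−d) = (1.06−0.7)/(1.21−0.7) = 0.7059.
At maturity the claim pays: V(3,0)=260.9800, V(3,1)=128.9500, V(3,2)=135.8800, V(3,3)=52.2000
Node (2,0) S=98.0000: V=(p*·128.9500+(1−p*)·260.9800)/1.06=158.2852; Δ=(128.9500−260.9800)/(118.5800−68.6000)=-2.6417; B=V−Δ·S=417.1676
Node (2,1) S=169.4000: V=(p*·135.8800+(1−p*)·128.9500)/1.06=126.2658; Δ=(135.8800−128.9500)/(204.9740−118.5800)=0.0802; B=V−Δ·S=112.6776
Node (2,2) S=292.8200: V=(p*·52.2000+(1−p*)·135.8800)/1.06=72.4639; Δ=(52.2000−135.8800)/(354.3122−204.9740)=-0.5603; B=V−Δ·S=236.5424
Node (1,0) S=140.0000: V=(p*·126.2658+(1−p*)·158.2852)/1.06=128.0031; Δ=(126.2658−158.2852)/(169.4000−98.0000)=-0.4485; B=V−Δ·S=190.7863
Node (1,1) S=242.0000: V=(p*·72.4639+(1−p*)·126.2658)/1.06=83.2906; Δ=(72.4639−126.2658)/(292.8200−169.4000)=-0.4359; B=V−Δ·S=188.7845
Node (0,0) S=200.0000: V=(p*·83.2906+(1−p*)·128.0031)/1.06=90.9824; Δ=(83.2906−128.0031)/(242.0000−140.0000)=-0.4384; B=V−Δ·S=178.6540
Check: Δ(0,0)·S0 + B(0,0) = 90.9824 = V0.

(0,0): Delta=-0.4384 Bond=178.6540
(1,0): Delta=-0.4485 Bond=190.7863
(1,1): Delta=-0.4359 Bond=188.7845
(2,0): Delta=-2.6417 Bond=417.1676
(2,1): Delta=0.0802 Bond=112.6776
(2,2): Delta=-0.5603 Bond=236.5424
V0=90.9824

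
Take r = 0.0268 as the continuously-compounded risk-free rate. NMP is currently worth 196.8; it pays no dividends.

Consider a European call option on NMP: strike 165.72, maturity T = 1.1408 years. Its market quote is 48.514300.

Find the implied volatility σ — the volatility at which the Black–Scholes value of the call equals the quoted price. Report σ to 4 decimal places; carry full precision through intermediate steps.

sigma = 0.3537

At σ = 0.3537 the Black–Scholes value reproduces the quote:
σ√T = 0.3537·√1.1408 = 0.377781
d₁ = (ln(S/K) + (r+σ²/2)T) / (σ√T) = (ln(196.8/165.72) + (0.0268+0.3537²/2)·1.1408) / 0.377781 = (0.171888 + 0.101933) / 0.377781 = 0.724814
d₂ = d₁ − σ√T = 0.724814 − 0.377781 = 0.347034
e^{−rT} = 0.969889
N(d₁) = 0.765717,  N(d₂) = 0.635717
V = S·N(d₁) − K·e^{−rT}·N(d₂) = 150.693120 − 102.178820 = 48.514300 (the observed quote) — the price is monotone increasing in volatility, hence this σ is the only solution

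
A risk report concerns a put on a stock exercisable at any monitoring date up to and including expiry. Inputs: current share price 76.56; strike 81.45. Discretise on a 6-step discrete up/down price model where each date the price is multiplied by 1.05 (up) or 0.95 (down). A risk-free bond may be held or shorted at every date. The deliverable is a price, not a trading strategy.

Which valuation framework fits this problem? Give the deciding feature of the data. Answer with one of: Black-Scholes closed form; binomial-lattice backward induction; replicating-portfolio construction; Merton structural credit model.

Key observation: the exercise right at every one of the 6 steps is what matters: each node needs max(81.45 − S, continuation), which only the stepwise tree valuation starting from spot 76.56 delivers.

framework: binomial-lattice backward induction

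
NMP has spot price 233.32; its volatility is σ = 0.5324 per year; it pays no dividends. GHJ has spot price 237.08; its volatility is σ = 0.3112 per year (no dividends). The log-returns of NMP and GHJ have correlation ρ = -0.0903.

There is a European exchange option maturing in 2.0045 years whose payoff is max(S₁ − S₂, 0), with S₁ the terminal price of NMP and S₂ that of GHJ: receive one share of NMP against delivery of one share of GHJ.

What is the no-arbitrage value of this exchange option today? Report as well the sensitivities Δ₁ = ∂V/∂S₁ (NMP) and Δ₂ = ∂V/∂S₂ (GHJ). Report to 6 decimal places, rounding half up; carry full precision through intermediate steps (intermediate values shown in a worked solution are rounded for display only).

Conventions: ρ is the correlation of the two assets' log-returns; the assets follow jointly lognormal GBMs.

exchange price = 80.390362
Δ1 = 0.668498
Δ2 = -0.318810

σ_eff = √(σ₁² + σ₂² − 2ρσ₁σ₂) = √(0.5324² + 0.3112² − 2·-0.0903·0.5324·0.3112) = 0.640482
d₁ = (ln(S₁/S₂) + (q₂ − q₁ + σ_eff²/2)T) / (σ_eff√T) = (ln(233.32/237.08) + (0.0 − 0.0 + 0.205109)·2.0045) / 0.906797 = 0.435769
d₂ = d₁ − σ_eff√T = 0.435769 − 0.906797 = -0.471028
N(d₁) = 0.668498,  N(d₂) = 0.318810
V = S₁·e^{−q₁T}·N(d₁) − S₂·e^{−q₂T}·N(d₂) = 155.973886 − 75.583524 = 80.390362
Key observation: the rate r is irrelevant here: denominating values in GHJ turns the exchange into a ratio option on S₁/S₂, and discounting at r drops out.
Δ₁ = e^{−q₁T}·N(d₁) = 0.668498;  Δ₂ = −e^{−q₂T}·N(d₂) = -0.318810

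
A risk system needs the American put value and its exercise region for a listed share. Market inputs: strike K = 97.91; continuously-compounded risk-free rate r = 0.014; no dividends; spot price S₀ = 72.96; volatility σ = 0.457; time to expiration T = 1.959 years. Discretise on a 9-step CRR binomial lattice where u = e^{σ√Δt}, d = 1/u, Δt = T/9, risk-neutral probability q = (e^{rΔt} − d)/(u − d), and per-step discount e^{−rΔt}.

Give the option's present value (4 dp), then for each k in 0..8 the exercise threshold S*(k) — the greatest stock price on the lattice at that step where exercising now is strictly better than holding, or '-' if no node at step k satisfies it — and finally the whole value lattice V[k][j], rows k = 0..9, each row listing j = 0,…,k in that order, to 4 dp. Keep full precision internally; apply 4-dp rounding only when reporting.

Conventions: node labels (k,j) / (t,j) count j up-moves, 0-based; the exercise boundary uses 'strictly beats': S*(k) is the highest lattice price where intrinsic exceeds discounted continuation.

Δt=0.21767, u=1.23765, d=0.80798, q=0.45400, disc=e^(-rΔt)=0.99696
k=9 terminal: V=max(K-S,0) → 87.2019 81.5076 72.7853 59.4248 38.9594 7.6113 0.0000 0.0000 0.0000 0.0000
k=8: j=0 S=13.2529 intr=84.6571 cont=84.3592 V=84.6571[EX]; j=1 S=20.3003 intr=77.6097 cont=77.3117 V=77.6097[EX]; j=2 S=31.0955 intr=66.8145 cont=66.5166 V=66.8145[EX]; j=3 S=47.6311 intr=50.2789 cont=49.9809 V=50.2789[EX]; j=4 S=72.9600 intr=24.9500 cont=24.6521 V=24.9500[EX]; j=5 S=111.7580 intr=0.0000 cont=4.1431 V=4.1431[hold]; j=6 S=171.1877 intr=0.0000 cont=0.0000 V=0.0000[hold]; j=7 S=262.2203 intr=0.0000 cont=0.0000 V=0.0000[hold]; j=8 S=401.6614 intr=0.0000 cont=0.0000 V=0.0000[hold]  S*(8)=72.9600
k=7: j=0 S=16.4024 intr=81.5076 cont=81.2097 V=81.5076[EX]; j=1 S=25.1247 intr=72.7853 cont=72.4874 V=72.7853[EX]; j=2 S=38.4852 intr=59.4248 cont=59.1269 V=59.4248[EX]; j=3 S=58.9506 intr=38.9594 cont=38.6615 V=38.9594[EX]; j=4 S=90.2987 intr=7.6113 cont=15.4565 V=15.4565[hold]; j=5 S=138.3170 intr=0.0000 cont=2.2552 V=2.2552[hold]; j=6 S=211.8699 intr=0.0000 cont=0.0000 V=0.0000[hold]; j=7 S=324.5362 intr=0.0000 cont=0.0000 V=0.0000[hold]  S*(7)=58.9506
k=6: j=0 S=20.3003 intr=77.6097 cont=77.3117 V=77.6097[EX]; j=1 S=31.0955 intr=66.8145 cont=66.5166 V=66.8145[EX]; j=2 S=47.6311 intr=50.2789 cont=49.9809 V=50.2789[EX]; j=3 S=72.9600 intr=24.9500 cont=28.2030 V=28.2030[hold]; j=4 S=111.7580 intr=0.0000 cont=9.4343 V=9.4343[hold]; j=5 S=171.1877 intr=0.0000 cont=1.2276 V=1.2276[hold]; j=6 S=262.2203 intr=0.0000 cont=0.0000 V=0.0000[hold]  S*(6)=47.6311
k=5: j=0 S=25.1247 intr=72.7853 cont=72.4874 V=72.7853[EX]; j=1 S=38.4852 intr=59.4248 cont=59.1269 V=59.4248[EX]; j=2 S=58.9506 intr=38.9594 cont=40.1339 V=40.1339[hold]; j=3 S=90.2987 intr=7.6113 cont=19.6221 V=19.6221[hold]; j=4 S=138.3170 intr=0.0000 cont=5.6911 V=5.6911[hold]; j=5 S=211.8699 intr=0.0000 cont=0.6682 V=0.6682[hold]  S*(5)=38.4852
k=4: j=0 S=31.0955 intr=66.8145 cont=66.5166 V=66.8145[EX]; j=1 S=47.6311 intr=50.2789 cont=50.5125 V=50.5125[hold]; j=2 S=72.9600 intr=24.9500 cont=30.7277 V=30.7277[hold]; j=3 S=111.7580 intr=0.0000 cont=13.2569 V=13.2569[hold]; j=4 S=171.1877 intr=0.0000 cont=3.4003 V=3.4003[hold]  S*(4)=31.0955
k=3: j=0 S=38.4852 intr=59.4248 cont=59.2326 V=59.4248[EX]; j=1 S=58.9506 intr=38.9594 cont=41.4038 V=41.4038[hold]; j=2 S=90.2987 intr=7.6113 cont=22.7266 V=22.7266[hold]; j=3 S=138.3170 intr=0.0000 cont=8.7553 V=8.7553[hold]  S*(3)=38.4852
k=2: j=0 S=47.6311 intr=50.2789 cont=51.0873 V=51.0873[hold]; j=1 S=72.9600 intr=24.9500 cont=32.8242 V=32.8242[hold]; j=2 S=111.7580 intr=0.0000 cont=16.3338 V=16.3338[hold]  S*(2)=-
k=1: j=0 S=58.9506 intr=38.9594 cont=42.6656 V=42.6656[hold]; j=1 S=90.2987 intr=7.6113 cont=25.2604 V=25.2604[hold]  S*(1)=-
k=0: j=0 S=72.9600 intr=24.9500 cont=34.6579 V=34.6579[hold]  S*(0)=-

price = 34.6579
boundary = - - - 38.4852 31.0955 38.4852 47.6311 58.9506 72.9600
tree:
34.6579
42.6656 25.2604
51.0873 32.8242 16.3338
59.4248 41.4038 22.7266 8.7553
66.8145 50.5125 30.7277 13.2569 3.4003
72.7853 59.4248 40.1339 19.6221 5.6911 0.6682
77.6097 66.8145 50.2789 28.2030 9.4343 1.2276 0.0000
81.5076 72.7853 59.4248 38.9594 15.4565 2.2552 0.0000 0.0000
84.6571 77.6097 66.8145 50.2789 24.9500 4.1431 0.0000 0.0000 0.0000
87.2019 81.5076 72.7853 59.4248 38.9594 7.6113 0.0000 0.0000 0.0000 0.0000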